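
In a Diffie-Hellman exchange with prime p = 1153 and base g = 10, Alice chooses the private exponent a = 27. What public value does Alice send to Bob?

Public value = 10^27 (mod 1153).
10^1 ≡ 10 (mod 1153)
10^2 = (10^1)^2 ≡ 10^2 = 100 ≡ 100 (mod 1153)
10^4 = (10^2)^2 ≡ 100^2 = 10000 ≡ 776 (mod 1153)
10^8 = (10^4)^2 ≡ 776^2 = 602176 ≡ 310 (mod 1153)
10^16 = (10^8)^2 ≡ 310^2 = 96100 ≡ 401 (mod 1153)
10^27 = 10^16 · 10^8 · 10^2 · 10^1 ≡ 401 · 310 · 100 · 10 ≡ 458 (mod 1153).

458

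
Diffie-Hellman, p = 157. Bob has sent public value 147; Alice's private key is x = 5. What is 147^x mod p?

9

Shared key K = 147^5 mod 157.
147^1 ≡ 147 (mod 157)
147^2 = (147^1)^2 ≡ 147^2 = 21609 ≡ 100 (mod 157)
147^4 = (147^2)^2 ≡ 100^2 = 10000 ≡ 109 (mod 157)
147^5 = 147^4 · 147^1 ≡ 109 · 147 ≡ 9 (mod 157).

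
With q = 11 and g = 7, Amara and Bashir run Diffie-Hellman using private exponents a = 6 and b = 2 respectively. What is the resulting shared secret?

Amara sends A = g^a mod q = 7^6 mod 11.
7^1 ≡ 7 (mod 11)
7^2 = (7^1)^2 ≡ 7^2 = 49 ≡ 5 (mod 11)
7^4 = (7^2)^2 ≡ 5^2 = 25 ≡ 3 (mod 11)
7^6 = 7^4 · 7^2 ≡ 3 · 5 ≡ 4 (mod 11).
So A = 4. Bashir then computes K = A^b mod q = 4^2 mod 11.
4^1 ≡ 4 (mod 11)
4^2 = (4^1)^2 ≡ 4^2 = 16 ≡ 5 (mod 11)

5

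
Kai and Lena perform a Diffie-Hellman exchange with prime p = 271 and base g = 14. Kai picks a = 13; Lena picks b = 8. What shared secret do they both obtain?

212

Kai sends A = g^a mod p = 14^13 mod 271.
14^1 ≡ 14 (mod 271)
14^2 = (14^1)^2 ≡ 14^2 = 196 ≡ 196 (mod 271)
14^4 = (14^2)^2 ≡ 196^2 = 38416 ≡ 205 (mod 271)
14^8 = (14^4)^2 ≡ 205^2 = 42025 ≡ 20 (mod 271)
14^13 = 14^8 · 14^4 · 14^1 ≡ 20 · 205 · 14 ≡ 219 (mod 271).
So A = 219. Lena then computes K = A^b mod p = 219^8 mod 271.
219^1 ≡ 219 (mod 271)
219^2 = (219^1)^2 ≡ 219^2 = 47961 ≡ 265 (mod 271)
219^4 = (219^2)^2 ≡ 265^2 = 70225 ≡ 36 (mod 271)
219^8 = (219^4)^2 ≡ 36^2 = 1296 ≡ 212 (mod 271)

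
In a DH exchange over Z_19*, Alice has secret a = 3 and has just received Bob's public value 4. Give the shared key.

7

Shared key K = 4^3 mod 19.
4^1 ≡ 4 (mod 19)
4^2 = (4^1)^2 ≡ 4^2 = 16 ≡ 16 (mod 19)
4^3 = 4^2 · 4^1 ≡ 16 · 4 ≡ 7 (mod 19).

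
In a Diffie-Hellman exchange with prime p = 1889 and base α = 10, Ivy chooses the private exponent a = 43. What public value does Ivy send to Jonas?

Public value = 10^43 (mod 1889).
10^1 ≡ 10 (mod 1889)
10^2 = (10^1)^2 ≡ 10^2 = 100 ≡ 100 (mod 1889)
10^4 = (10^2)^2 ≡ 100^2 = 10000 ≡ 555 (mod 1889)
10^8 = (10^4)^2 ≡ 555^2 = 308025 ≡ 118 (mod 1889)
10^16 = (10^8)^2 ≡ 118^2 = 13924 ≡ 701 (mod 1889)
10^32 = (10^16)^2 ≡ 701^2 = 491401 ≡ 261 (mod 1889)
10^43 = 10^32 · 10^8 · 10^2 · 10^1 ≡ 261 · 118 · 100 · 10 ≡ 1633 (mod 1889).

1633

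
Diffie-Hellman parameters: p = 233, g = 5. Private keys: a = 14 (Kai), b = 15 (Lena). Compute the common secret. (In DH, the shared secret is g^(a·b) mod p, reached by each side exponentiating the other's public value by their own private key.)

Kai sends A = g^a mod p = 5^14 mod 233.
5^1 ≡ 5 (mod 233)
5^2 = (5^1)^2 ≡ 5^2 = 25 ≡ 25 (mod 233)
5^4 = (5^2)^2 ≡ 25^2 = 625 ≡ 159 (mod 233)
5^8 = (5^4)^2 ≡ 159^2 = 25281 ≡ 117 (mod 233)
5^14 = 5^8 · 5^4 · 5^2 ≡ 117 · 159 · 25 ≡ 7 (mod 233).
So A = 7. Lena then computes K = A^b mod p = 7^15 mod 233.
7^1 ≡ 7 (mod 233)
7^2 = (7^1)^2 ≡ 7^2 = 49 ≡ 49 (mod 233)
7^4 = (7^2)^2 ≡ 49^2 = 2401 ≡ 71 (mod 233)
7^8 = (7^4)^2 ≡ 71^2 = 5041 ≡ 148 (mod 233)
7^15 = 7^8 · 7^4 · 7^2 · 7^1 ≡ 148 · 71 · 49 · 7 ≡ 200 (mod 233).

200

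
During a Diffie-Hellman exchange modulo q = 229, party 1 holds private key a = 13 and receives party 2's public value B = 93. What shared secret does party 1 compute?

Shared key K = 93^13 mod 229.
93^1 ≡ 93 (mod 229)
93^2 = (93^1)^2 ≡ 93^2 = 8649 ≡ 176 (mod 229)
93^4 = (93^2)^2 ≡ 176^2 = 30976 ≡ 61 (mod 229)
93^8 = (93^4)^2 ≡ 61^2 = 3721 ≡ 57 (mod 229)
93^13 = 93^8 · 93^4 · 93^1 ≡ 57 · 61 · 93 ≡ 13 (mod 229).

13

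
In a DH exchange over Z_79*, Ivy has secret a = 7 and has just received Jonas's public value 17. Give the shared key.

Shared key K = 17^7 mod 79.
17^1 ≡ 17 (mod 79)
17^2 = (17^1)^2 ≡ 17^2 = 289 ≡ 52 (mod 79)
17^4 = (17^2)^2 ≡ 52^2 = 2704 ≡ 18 (mod 79)
17^7 = 17^4 · 17^2 · 17^1 ≡ 18 · 52 · 17 ≡ 33 (mod 79).

33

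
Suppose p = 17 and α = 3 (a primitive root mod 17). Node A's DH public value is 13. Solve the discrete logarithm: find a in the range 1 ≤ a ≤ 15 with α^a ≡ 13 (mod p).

Try successive powers of 3 modulo 17:
3^1 ≡ 3
3^2 ≡ 9
3^3 ≡ 10
3^4 ≡ 13
Found: a = 4.

4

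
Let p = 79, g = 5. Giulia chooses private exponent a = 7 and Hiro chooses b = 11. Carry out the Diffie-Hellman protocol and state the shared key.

16

Hiro sends B = g^b mod p = 5^11 mod 79.
5^1 ≡ 5 (mod 79)
5^2 = (5^1)^2 ≡ 5^2 = 25 ≡ 25 (mod 79)
5^4 = (5^2)^2 ≡ 25^2 = 625 ≡ 72 (mod 79)
5^8 = (5^4)^2 ≡ 72^2 = 5184 ≡ 49 (mod 79)
5^11 = 5^8 · 5^2 · 5^1 ≡ 49 · 25 · 5 ≡ 42 (mod 79).
So B = 42. Giulia then computes K = B^a mod p = 42^7 mod 79.
42^1 ≡ 42 (mod 79)
42^2 = (42^1)^2 ≡ 42^2 = 1764 ≡ 26 (mod 79)
42^4 = (42^2)^2 ≡ 26^2 = 676 ≡ 44 (mod 79)
42^7 = 42^4 · 42^2 · 42^1 ≡ 44 · 26 · 42 ≡ 16 (mod 79).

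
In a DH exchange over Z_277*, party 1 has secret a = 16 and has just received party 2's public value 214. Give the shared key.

Shared key K = 214^16 mod 277.
214^1 ≡ 214 (mod 277)
214^2 = (214^1)^2 ≡ 214^2 = 45796 ≡ 91 (mod 277)
214^4 = (214^2)^2 ≡ 91^2 = 8281 ≡ 248 (mod 277)
214^8 = (214^4)^2 ≡ 248^2 = 61504 ≡ 10 (mod 277)
214^16 = (214^8)^2 ≡ 10^2 = 100 ≡ 100 (mod 277)

100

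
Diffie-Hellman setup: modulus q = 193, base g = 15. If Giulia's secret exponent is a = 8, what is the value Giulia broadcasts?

7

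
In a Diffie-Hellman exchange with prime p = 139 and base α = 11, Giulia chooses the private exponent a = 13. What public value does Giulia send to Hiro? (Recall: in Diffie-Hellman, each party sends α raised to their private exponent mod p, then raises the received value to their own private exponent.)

Public value = 11^13 (mod 139).
11^1 ≡ 11 (mod 139)
11^2 = (11^1)^2 ≡ 11^2 = 121 ≡ 121 (mod 139)
11^4 = (11^2)^2 ≡ 121^2 = 14641 ≡ 46 (mod 139)
11^8 = (11^4)^2 ≡ 46^2 = 2116 ≡ 31 (mod 139)
11^13 = 11^8 · 11^4 · 11^1 ≡ 31 · 46 · 11 ≡ 118 (mod 139).

118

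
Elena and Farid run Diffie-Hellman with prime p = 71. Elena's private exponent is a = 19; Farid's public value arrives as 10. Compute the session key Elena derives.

19

Shared key K = 10^19 mod 71.
10^1 ≡ 10 (mod 71)
10^2 = (10^1)^2 ≡ 10^2 = 100 ≡ 29 (mod 71)
10^4 = (10^2)^2 ≡ 29^2 = 841 ≡ 60 (mod 71)
10^8 = (10^4)^2 ≡ 60^2 = 3600 ≡ 50 (mod 71)
10^16 = (10^8)^2 ≡ 50^2 = 2500 ≡ 15 (mod 71)
10^19 = 10^16 · 10^2 · 10^1 ≡ 15 · 29 · 10 ≡ 19 (mod 71).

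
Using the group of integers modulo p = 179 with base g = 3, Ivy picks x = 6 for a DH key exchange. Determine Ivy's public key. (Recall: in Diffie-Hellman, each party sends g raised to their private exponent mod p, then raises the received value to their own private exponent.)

13

Public value = 3^6 mod 179.
3^1 ≡ 3 (mod 179)
3^2 = (3^1)^2 ≡ 3^2 = 9 ≡ 9 (mod 179)
3^4 = (3^2)^2 ≡ 9^2 = 81 ≡ 81 (mod 179)
3^6 = 3^4 · 3^2 ≡ 81 · 9 ≡ 13 (mod 179).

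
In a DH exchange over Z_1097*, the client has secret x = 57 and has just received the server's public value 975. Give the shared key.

758

Shared key K = 975^57 mod 1097.
975^1 ≡ 975 (mod 1097)
975^2 = (975^1)^2 ≡ 975^2 = 950625 ≡ 623 (mod 1097)
975^4 = (975^2)^2 ≡ 623^2 = 388129 ≡ 888 (mod 1097)
975^8 = (975^4)^2 ≡ 888^2 = 788544 ≡ 898 (mod 1097)
975^16 = (975^8)^2 ≡ 898^2 = 806404 ≡ 109 (mod 1097)
975^32 = (975^16)^2 ≡ 109^2 = 11881 ≡ 911 (mod 1097)
975^57 = 975^32 · 975^16 · 975^8 · 975^1 ≡ 911 · 109 · 898 · 975 ≡ 758 (mod 1097).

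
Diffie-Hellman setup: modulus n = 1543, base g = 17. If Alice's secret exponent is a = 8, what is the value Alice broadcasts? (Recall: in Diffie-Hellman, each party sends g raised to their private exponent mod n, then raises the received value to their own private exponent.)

1026

Public value = 17^8 mod 1543.
17^1 ≡ 17 (mod 1543)
17^2 = (17^1)^2 ≡ 17^2 = 289 ≡ 289 (mod 1543)
17^4 = (17^2)^2 ≡ 289^2 = 83521 ≡ 199 (mod 1543)
17^8 = (17^4)^2 ≡ 199^2 = 39601 ≡ 1026 (mod 1543)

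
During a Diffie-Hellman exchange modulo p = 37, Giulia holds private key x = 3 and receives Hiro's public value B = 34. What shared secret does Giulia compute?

10

Shared key K = 34^3 mod 37.
34^1 ≡ 34 (mod 37)
34^2 = (34^1)^2 ≡ 34^2 = 1156 ≡ 9 (mod 37)
34^3 = 34^2 · 34^1 ≡ 9 · 34 ≡ 10 (mod 37).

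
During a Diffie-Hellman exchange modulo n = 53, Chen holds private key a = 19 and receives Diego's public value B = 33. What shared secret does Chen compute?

48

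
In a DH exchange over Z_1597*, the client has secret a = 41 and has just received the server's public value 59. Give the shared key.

30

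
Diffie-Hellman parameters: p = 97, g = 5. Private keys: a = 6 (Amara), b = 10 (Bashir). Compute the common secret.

33

Amara sends A = g^a mod p = 5^6 mod 97.
5^1 ≡ 5 (mod 97)
5^2 = (5^1)^2 ≡ 5^2 = 25 ≡ 25 (mod 97)
5^4 = (5^2)^2 ≡ 25^2 = 625 ≡ 43 (mod 97)
5^6 = 5^4 · 5^2 ≡ 43 · 25 ≡ 8 (mod 97).
So A = 8. Bashir then computes K = A^b mod p = 8^10 mod 97.
8^1 ≡ 8 (mod 97)
8^2 = (8^1)^2 ≡ 8^2 = 64 ≡ 64 (mod 97)
8^4 = (8^2)^2 ≡ 64^2 = 4096 ≡ 22 (mod 97)
8^8 = (8^4)^2 ≡ 22^2 = 484 ≡ 96 (mod 97)
8^10 = 8^8 · 8^2 ≡ 96 · 64 ≡ 33 (mod 97).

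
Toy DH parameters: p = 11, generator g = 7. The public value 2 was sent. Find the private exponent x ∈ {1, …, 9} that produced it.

3

Try successive powers of 7 modulo 11:
7^1 ≡ 7
7^2 ≡ 5
7^3 ≡ 2
Found: x = 3.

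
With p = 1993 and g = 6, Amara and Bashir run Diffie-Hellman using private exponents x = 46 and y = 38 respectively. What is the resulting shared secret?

Amara sends A = g^x mod p = 6^46 mod 1993.
6^1 ≡ 6 (mod 1993)
6^2 = (6^1)^2 ≡ 6^2 = 36 ≡ 36 (mod 1993)
6^4 = (6^2)^2 ≡ 36^2 = 1296 ≡ 1296 (mod 1993)
6^8 = (6^4)^2 ≡ 1296^2 = 1679616 ≡ 1510 (mod 1993)
6^16 = (6^8)^2 ≡ 1510^2 = 2280100 ≡ 108 (mod 1993)
6^32 = (6^16)^2 ≡ 108^2 = 11664 ≡ 1699 (mod 1993)
6^46 = 6^32 · 6^8 · 6^4 · 6^2 ≡ 1699 · 1510 · 1296 · 36 ≡ 1111 (mod 1993).
So A = 1111. Bashir then computes K = A^y mod p = 1111^38 mod 1993.
1111^1 ≡ 1111 (mod 1993)
1111^2 = (1111^1)^2 ≡ 1111^2 = 1234321 ≡ 654 (mod 1993)
1111^4 = (1111^2)^2 ≡ 654^2 = 427716 ≡ 1214 (mod 1993)
1111^8 = (1111^4)^2 ≡ 1214^2 = 1473796 ≡ 969 (mod 1993)
1111^16 = (1111^8)^2 ≡ 969^2 = 938961 ≡ 258 (mod 1993)
1111^32 = (1111^16)^2 ≡ 258^2 = 66564 ≡ 795 (mod 1993)
1111^38 = 1111^32 · 1111^4 · 1111^2 ≡ 795 · 1214 · 654 ≡ 1955 (mod 1993).

1955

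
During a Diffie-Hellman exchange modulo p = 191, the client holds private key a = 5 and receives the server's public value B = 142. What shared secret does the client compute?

190

Shared key K = 142^5 mod 191.
142^1 ≡ 142 (mod 191)
142^2 = (142^1)^2 ≡ 142^2 = 20164 ≡ 109 (mod 191)
142^4 = (142^2)^2 ≡ 109^2 = 11881 ≡ 39 (mod 191)
142^5 = 142^4 · 142^1 ≡ 39 · 142 ≡ 190 (mod 191).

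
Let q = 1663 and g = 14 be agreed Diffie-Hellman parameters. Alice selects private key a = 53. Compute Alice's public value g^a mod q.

Public value = 14^53 mod 1663.
14^1 ≡ 14 (mod 1663)
14^2 = (14^1)^2 ≡ 14^2 = 196 ≡ 196 (mod 1663)
14^4 = (14^2)^2 ≡ 196^2 = 38416 ≡ 167 (mod 1663)
14^8 = (14^4)^2 ≡ 167^2 = 27889 ≡ 1281 (mod 1663)
14^16 = (14^8)^2 ≡ 1281^2 = 1640961 ≡ 1243 (mod 1663)
14^32 = (14^16)^2 ≡ 1243^2 = 1545049 ≡ 122 (mod 1663)
14^53 = 14^32 · 14^16 · 14^4 · 14^1 ≡ 122 · 1243 · 167 · 14 ≡ 74 (mod 1663).

74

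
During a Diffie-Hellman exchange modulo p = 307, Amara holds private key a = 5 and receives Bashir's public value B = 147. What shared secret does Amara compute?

207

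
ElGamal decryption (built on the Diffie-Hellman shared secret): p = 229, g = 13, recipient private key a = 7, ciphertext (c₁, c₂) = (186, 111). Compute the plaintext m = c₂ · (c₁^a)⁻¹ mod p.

71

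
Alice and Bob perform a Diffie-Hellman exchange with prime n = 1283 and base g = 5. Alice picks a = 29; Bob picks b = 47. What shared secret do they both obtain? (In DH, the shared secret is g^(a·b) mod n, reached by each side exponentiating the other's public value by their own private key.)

1008

Alice sends A = g^a mod n = 5^29 mod 1283.
5^1 ≡ 5 (mod 1283)
5^2 = (5^1)^2 ≡ 5^2 = 25 ≡ 25 (mod 1283)
5^4 = (5^2)^2 ≡ 25^2 = 625 ≡ 625 (mod 1283)
5^8 = (5^4)^2 ≡ 625^2 = 390625 ≡ 593 (mod 1283)
5^16 = (5^8)^2 ≡ 593^2 = 351649 ≡ 107 (mod 1283)
5^29 = 5^16 · 5^8 · 5^4 · 5^1 ≡ 107 · 593 · 625 · 5 ≡ 574 (mod 1283).
So A = 574. Bob then computes K = A^b mod n = 574^47 mod 1283.
574^1 ≡ 574 (mod 1283)
574^2 = (574^1)^2 ≡ 574^2 = 329476 ≡ 1028 (mod 1283)
574^4 = (574^2)^2 ≡ 1028^2 = 1056784 ≡ 875 (mod 1283)
574^8 = (574^4)^2 ≡ 875^2 = 765625 ≡ 957 (mod 1283)
574^16 = (574^8)^2 ≡ 957^2 = 915849 ≡ 1070 (mod 1283)
574^32 = (574^16)^2 ≡ 1070^2 = 1144900 ≡ 464 (mod 1283)
574^47 = 574^32 · 574^8 · 574^4 · 574^2 · 574^1 ≡ 464 · 957 · 875 · 1028 · 574 ≡ 1008 (mod 1283).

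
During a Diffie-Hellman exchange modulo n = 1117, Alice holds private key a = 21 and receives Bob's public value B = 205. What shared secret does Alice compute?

703

Shared key K = 205^21 mod 1117.
205^1 ≡ 205 (mod 1117)
205^2 = (205^1)^2 ≡ 205^2 = 42025 ≡ 696 (mod 1117)
205^4 = (205^2)^2 ≡ 696^2 = 484416 ≡ 755 (mod 1117)
205^8 = (205^4)^2 ≡ 755^2 = 570025 ≡ 355 (mod 1117)
205^16 = (205^8)^2 ≡ 355^2 = 126025 ≡ 921 (mod 1117)
205^21 = 205^16 · 205^4 · 205^1 ≡ 921 · 755 · 205 ≡ 703 (mod 1117).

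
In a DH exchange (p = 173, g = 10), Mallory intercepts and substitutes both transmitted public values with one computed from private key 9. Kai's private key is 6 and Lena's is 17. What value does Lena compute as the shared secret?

51

Lena receives Mallory's public value M = 10^9 mod 173 instead of the honest one.
10^1 ≡ 10 (mod 173)
10^2 = (10^1)^2 ≡ 10^2 = 100 ≡ 100 (mod 173)
10^4 = (10^2)^2 ≡ 100^2 = 10000 ≡ 139 (mod 173)
10^8 = (10^4)^2 ≡ 139^2 = 19321 ≡ 118 (mod 173)
10^9 = 10^8 · 10^1 ≡ 118 · 10 ≡ 142 (mod 173).
So M = 142. Lena computes K = M^17 mod 173.
142^1 ≡ 142 (mod 173)
142^2 = (142^1)^2 ≡ 142^2 = 20164 ≡ 96 (mod 173)
142^4 = (142^2)^2 ≡ 96^2 = 9216 ≡ 47 (mod 173)
142^8 = (142^4)^2 ≡ 47^2 = 2209 ≡ 133 (mod 173)
142^16 = (142^8)^2 ≡ 133^2 = 17689 ≡ 43 (mod 173)
142^17 = 142^16 · 142^1 ≡ 43 · 142 ≡ 51 (mod 173).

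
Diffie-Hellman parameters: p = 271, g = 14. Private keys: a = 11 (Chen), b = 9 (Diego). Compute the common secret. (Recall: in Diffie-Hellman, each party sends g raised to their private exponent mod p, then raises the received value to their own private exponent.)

252

Diego sends B = g^b mod p = 14^9 mod 271.
14^1 ≡ 14 (mod 271)
14^2 = (14^1)^2 ≡ 14^2 = 196 ≡ 196 (mod 271)
14^4 = (14^2)^2 ≡ 196^2 = 38416 ≡ 205 (mod 271)
14^8 = (14^4)^2 ≡ 205^2 = 42025 ≡ 20 (mod 271)
14^9 = 14^8 · 14^1 ≡ 20 · 14 ≡ 9 (mod 271).
So B = 9. Chen then computes K = B^a mod p = 9^11 mod 271.
9^1 ≡ 9 (mod 271)
9^2 = (9^1)^2 ≡ 9^2 = 81 ≡ 81 (mod 271)
9^4 = (9^2)^2 ≡ 81^2 = 6561 ≡ 57 (mod 271)
9^8 = (9^4)^2 ≡ 57^2 = 3249 ≡ 268 (mod 271)
9^11 = 9^8 · 9^2 · 9^1 ≡ 268 · 81 · 9 ≡ 252 (mod 271).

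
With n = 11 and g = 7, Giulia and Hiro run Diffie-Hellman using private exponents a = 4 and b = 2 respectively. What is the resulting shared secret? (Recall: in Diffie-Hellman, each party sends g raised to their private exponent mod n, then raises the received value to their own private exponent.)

Giulia sends A = g^a mod n = 7^4 mod 11.
7^1 ≡ 7 (mod 11)
7^2 = (7^1)^2 ≡ 7^2 = 49 ≡ 5 (mod 11)
7^4 = (7^2)^2 ≡ 5^2 = 25 ≡ 3 (mod 11)
So A = 3. Hiro then computes K = A^b mod n = 3^2 mod 11.
3^1 ≡ 3 (mod 11)
3^2 = (3^1)^2 ≡ 3^2 = 9 ≡ 9 (mod 11)

9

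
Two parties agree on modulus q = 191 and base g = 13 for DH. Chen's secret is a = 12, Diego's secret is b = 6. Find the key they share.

Diego sends B = g^b mod q = 13^6 mod 191.
13^1 ≡ 13 (mod 191)
13^2 = (13^1)^2 ≡ 13^2 = 169 ≡ 169 (mod 191)
13^4 = (13^2)^2 ≡ 169^2 = 28561 ≡ 102 (mod 191)
13^6 = 13^4 · 13^2 ≡ 102 · 169 ≡ 48 (mod 191).
So B = 48. Chen then computes K = B^a mod q = 48^12 mod 191.
48^1 ≡ 48 (mod 191)
48^2 = (48^1)^2 ≡ 48^2 = 2304 ≡ 12 (mod 191)
48^4 = (48^2)^2 ≡ 12^2 = 144 ≡ 144 (mod 191)
48^8 = (48^4)^2 ≡ 144^2 = 20736 ≡ 108 (mod 191)
48^12 = 48^8 · 48^4 ≡ 108 · 144 ≡ 81 (mod 191).

81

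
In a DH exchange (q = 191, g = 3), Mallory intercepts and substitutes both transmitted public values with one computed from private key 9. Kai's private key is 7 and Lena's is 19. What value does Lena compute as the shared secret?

184

Lena receives Mallory's public value M = 3^9 mod 191 instead of the honest one.
3^1 ≡ 3 (mod 191)
3^2 = (3^1)^2 ≡ 3^2 = 9 ≡ 9 (mod 191)
3^4 = (3^2)^2 ≡ 9^2 = 81 ≡ 81 (mod 191)
3^8 = (3^4)^2 ≡ 81^2 = 6561 ≡ 67 (mod 191)
3^9 = 3^8 · 3^1 ≡ 67 · 3 ≡ 10 (mod 191).
So M = 10. Lena computes K = M^19 mod 191.
10^1 ≡ 10 (mod 191)
10^2 = (10^1)^2 ≡ 10^2 = 100 ≡ 100 (mod 191)
10^4 = (10^2)^2 ≡ 100^2 = 10000 ≡ 68 (mod 191)
10^8 = (10^4)^2 ≡ 68^2 = 4624 ≡ 40 (mod 191)
10^16 = (10^8)^2 ≡ 40^2 = 1600 ≡ 72 (mod 191)
10^19 = 10^16 · 10^2 · 10^1 ≡ 72 · 100 · 10 ≡ 184 (mod 191).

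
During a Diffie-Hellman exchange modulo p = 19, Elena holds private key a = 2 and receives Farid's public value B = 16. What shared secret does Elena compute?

9

Shared key K = 16^2 mod 19.
16^1 ≡ 16 (mod 19)
16^2 = (16^1)^2 ≡ 16^2 = 256 ≡ 9 (mod 19)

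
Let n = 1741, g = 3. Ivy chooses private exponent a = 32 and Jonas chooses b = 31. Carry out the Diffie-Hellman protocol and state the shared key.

Ivy sends A = g^a mod n = 3^32 mod 1741.
3^1 ≡ 3 (mod 1741)
3^2 = (3^1)^2 ≡ 3^2 = 9 ≡ 9 (mod 1741)
3^4 = (3^2)^2 ≡ 9^2 = 81 ≡ 81 (mod 1741)
3^8 = (3^4)^2 ≡ 81^2 = 6561 ≡ 1338 (mod 1741)
3^16 = (3^8)^2 ≡ 1338^2 = 1790244 ≡ 496 (mod 1741)
3^32 = (3^16)^2 ≡ 496^2 = 246016 ≡ 535 (mod 1741)
So A = 535. Jonas then computes K = A^b mod n = 535^31 mod 1741.
535^1 ≡ 535 (mod 1741)
535^2 = (535^1)^2 ≡ 535^2 = 286225 ≡ 701 (mod 1741)
535^4 = (535^2)^2 ≡ 701^2 = 491401 ≡ 439 (mod 1741)
535^8 = (535^4)^2 ≡ 439^2 = 192721 ≡ 1211 (mod 1741)
535^16 = (535^8)^2 ≡ 1211^2 = 1466521 ≡ 599 (mod 1741)
535^31 = 535^16 · 535^8 · 535^4 · 535^2 · 535^1 ≡ 599 · 1211 · 439 · 701 · 535 ≡ 163 (mod 1741).

163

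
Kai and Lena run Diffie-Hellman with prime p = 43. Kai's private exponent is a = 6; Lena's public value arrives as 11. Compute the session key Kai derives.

Shared key K = 11^6 mod 43.
11^1 ≡ 11 (mod 43)
11^2 = (11^1)^2 ≡ 11^2 = 121 ≡ 35 (mod 43)
11^4 = (11^2)^2 ≡ 35^2 = 1225 ≡ 21 (mod 43)
11^6 = 11^4 · 11^2 ≡ 21 · 35 ≡ 4 (mod 43).

4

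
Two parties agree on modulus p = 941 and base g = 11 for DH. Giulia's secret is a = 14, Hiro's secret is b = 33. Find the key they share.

Hiro sends B = g^b mod p = 11^33 mod 941.
11^1 ≡ 11 (mod 941)
11^2 = (11^1)^2 ≡ 11^2 = 121 ≡ 121 (mod 941)
11^4 = (11^2)^2 ≡ 121^2 = 14641 ≡ 526 (mod 941)
11^8 = (11^4)^2 ≡ 526^2 = 276676 ≡ 22 (mod 941)
11^16 = (11^8)^2 ≡ 22^2 = 484 ≡ 484 (mod 941)
11^32 = (11^16)^2 ≡ 484^2 = 234256 ≡ 888 (mod 941)
11^33 = 11^32 · 11^1 ≡ 888 · 11 ≡ 358 (mod 941).
So B = 358. Giulia then computes K = B^a mod p = 358^14 mod 941.
358^1 ≡ 358 (mod 941)
358^2 = (358^1)^2 ≡ 358^2 = 128164 ≡ 188 (mod 941)
358^4 = (358^2)^2 ≡ 188^2 = 35344 ≡ 527 (mod 941)
358^8 = (358^4)^2 ≡ 527^2 = 277729 ≡ 134 (mod 941)
358^14 = 358^8 · 358^4 · 358^2 ≡ 134 · 527 · 188 ≡ 556 (mod 941).

556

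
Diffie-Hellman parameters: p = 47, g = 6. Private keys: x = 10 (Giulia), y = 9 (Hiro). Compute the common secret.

Giulia sends A = g^x mod p = 6^10 mod 47.
6^1 ≡ 6 (mod 47)
6^2 = (6^1)^2 ≡ 6^2 = 36 ≡ 36 (mod 47)
6^4 = (6^2)^2 ≡ 36^2 = 1296 ≡ 27 (mod 47)
6^8 = (6^4)^2 ≡ 27^2 = 729 ≡ 24 (mod 47)
6^10 = 6^8 · 6^2 ≡ 24 · 36 ≡ 18 (mod 47).
So A = 18. Hiro then computes K = A^y mod p = 18^9 mod 47.
18^1 ≡ 18 (mod 47)
18^2 = (18^1)^2 ≡ 18^2 = 324 ≡ 42 (mod 47)
18^4 = (18^2)^2 ≡ 42^2 = 1764 ≡ 25 (mod 47)
18^8 = (18^4)^2 ≡ 25^2 = 625 ≡ 14 (mod 47)
18^9 = 18^8 · 18^1 ≡ 14 · 18 ≡ 17 (mod 47).

17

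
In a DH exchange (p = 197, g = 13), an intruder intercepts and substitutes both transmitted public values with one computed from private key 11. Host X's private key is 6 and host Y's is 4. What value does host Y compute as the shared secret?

23

Host Y receives an intruder's public value M = 13^11 mod 197 instead of the honest one.
13^1 ≡ 13 (mod 197)
13^2 = (13^1)^2 ≡ 13^2 = 169 ≡ 169 (mod 197)
13^4 = (13^2)^2 ≡ 169^2 = 28561 ≡ 193 (mod 197)
13^8 = (13^4)^2 ≡ 193^2 = 37249 ≡ 16 (mod 197)
13^11 = 13^8 · 13^2 · 13^1 ≡ 16 · 169 · 13 ≡ 86 (mod 197).
So M = 86. Host Y computes K = M^4 mod 197.
86^1 ≡ 86 (mod 197)
86^2 = (86^1)^2 ≡ 86^2 = 7396 ≡ 107 (mod 197)
86^4 = (86^2)^2 ≡ 107^2 = 11449 ≡ 23 (mod 197)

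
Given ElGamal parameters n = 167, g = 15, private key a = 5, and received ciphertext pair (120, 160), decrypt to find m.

Shared mask s = c₁^a mod n = 120^5 mod 167.
120^1 ≡ 120 (mod 167)
120^2 = (120^1)^2 ≡ 120^2 = 14400 ≡ 38 (mod 167)
120^4 = (120^2)^2 ≡ 38^2 = 1444 ≡ 108 (mod 167)
120^5 = 120^4 · 120^1 ≡ 108 · 120 ≡ 101 (mod 167).
So s = 101; s⁻¹ ≡ 43 (mod 167).
m = c₂ · s⁻¹ mod 167 = 160 · 43 mod 167 = 33.

33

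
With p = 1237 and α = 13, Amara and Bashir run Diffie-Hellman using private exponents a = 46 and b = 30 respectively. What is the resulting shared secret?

Amara sends A = α^a mod p = 13^46 mod 1237.
13^1 ≡ 13 (mod 1237)
13^2 = (13^1)^2 ≡ 13^2 = 169 ≡ 169 (mod 1237)
13^4 = (13^2)^2 ≡ 169^2 = 28561 ≡ 110 (mod 1237)
13^8 = (13^4)^2 ≡ 110^2 = 12100 ≡ 967 (mod 1237)
13^16 = (13^8)^2 ≡ 967^2 = 935089 ≡ 1154 (mod 1237)
13^32 = (13^16)^2 ≡ 1154^2 = 1331716 ≡ 704 (mod 1237)
13^46 = 13^32 · 13^8 · 13^4 · 13^2 ≡ 704 · 967 · 110 · 169 ≡ 1023 (mod 1237).
So A = 1023. Bashir then computes K = A^b mod p = 1023^30 mod 1237.
1023^1 ≡ 1023 (mod 1237)
1023^2 = (1023^1)^2 ≡ 1023^2 = 1046529 ≡ 27 (mod 1237)
1023^4 = (1023^2)^2 ≡ 27^2 = 729 ≡ 729 (mod 1237)
1023^8 = (1023^4)^2 ≡ 729^2 = 531441 ≡ 768 (mod 1237)
1023^16 = (1023^8)^2 ≡ 768^2 = 589824 ≡ 1012 (mod 1237)
1023^30 = 1023^16 · 1023^8 · 1023^4 · 1023^2 ≡ 1012 · 768 · 729 · 27 ≡ 638 (mod 1237).

638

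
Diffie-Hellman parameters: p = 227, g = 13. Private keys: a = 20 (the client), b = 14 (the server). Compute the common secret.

134

The client sends A = g^a mod p = 13^20 mod 227.
13^1 ≡ 13 (mod 227)
13^2 = (13^1)^2 ≡ 13^2 = 169 ≡ 169 (mod 227)
13^4 = (13^2)^2 ≡ 169^2 = 28561 ≡ 186 (mod 227)
13^8 = (13^4)^2 ≡ 186^2 = 34596 ≡ 92 (mod 227)
13^16 = (13^8)^2 ≡ 92^2 = 8464 ≡ 65 (mod 227)
13^20 = 13^16 · 13^4 ≡ 65 · 186 ≡ 59 (mod 227).
So A = 59. The server then computes K = A^b mod p = 59^14 mod 227.
59^1 ≡ 59 (mod 227)
59^2 = (59^1)^2 ≡ 59^2 = 3481 ≡ 76 (mod 227)
59^4 = (59^2)^2 ≡ 76^2 = 5776 ≡ 101 (mod 227)
59^8 = (59^4)^2 ≡ 101^2 = 10201 ≡ 213 (mod 227)
59^14 = 59^8 · 59^4 · 59^2 ≡ 213 · 101 · 76 ≡ 134 (mod 227).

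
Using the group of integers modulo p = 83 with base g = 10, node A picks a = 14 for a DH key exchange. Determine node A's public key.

36

Public value = 10^14 (mod 83).
10^1 ≡ 10 (mod 83)
10^2 = (10^1)^2 ≡ 10^2 = 100 ≡ 17 (mod 83)
10^4 = (10^2)^2 ≡ 17^2 = 289 ≡ 40 (mod 83)
10^8 = (10^4)^2 ≡ 40^2 = 1600 ≡ 23 (mod 83)
10^14 = 10^8 · 10^4 · 10^2 ≡ 23 · 40 · 17 ≡ 36 (mod 83).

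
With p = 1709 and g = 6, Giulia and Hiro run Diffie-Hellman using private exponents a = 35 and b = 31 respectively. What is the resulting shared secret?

427

Giulia sends A = g^a mod p = 6^35 mod 1709.
6^1 ≡ 6 (mod 1709)
6^2 = (6^1)^2 ≡ 6^2 = 36 ≡ 36 (mod 1709)
6^4 = (6^2)^2 ≡ 36^2 = 1296 ≡ 1296 (mod 1709)
6^8 = (6^4)^2 ≡ 1296^2 = 1679616 ≡ 1378 (mod 1709)
6^16 = (6^8)^2 ≡ 1378^2 = 1898884 ≡ 185 (mod 1709)
6^32 = (6^16)^2 ≡ 185^2 = 34225 ≡ 45 (mod 1709)
6^35 = 6^32 · 6^2 · 6^1 ≡ 45 · 36 · 6 ≡ 1175 (mod 1709).
So A = 1175. Hiro then computes K = A^b mod p = 1175^31 mod 1709.
1175^1 ≡ 1175 (mod 1709)
1175^2 = (1175^1)^2 ≡ 1175^2 = 1380625 ≡ 1462 (mod 1709)
1175^4 = (1175^2)^2 ≡ 1462^2 = 2137444 ≡ 1194 (mod 1709)
1175^8 = (1175^4)^2 ≡ 1194^2 = 1425636 ≡ 330 (mod 1709)
1175^16 = (1175^8)^2 ≡ 330^2 = 108900 ≡ 1233 (mod 1709)
1175^31 = 1175^16 · 1175^8 · 1175^4 · 1175^2 · 1175^1 ≡ 1233 · 330 · 1194 · 1462 · 1175 ≡ 427 (mod 1709).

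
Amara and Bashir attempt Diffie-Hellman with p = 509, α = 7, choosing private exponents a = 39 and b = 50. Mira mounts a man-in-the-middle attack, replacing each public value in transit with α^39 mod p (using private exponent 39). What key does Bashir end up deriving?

Bashir receives Mira's public value M = 7^39 mod 509 instead of the honest one.
7^1 ≡ 7 (mod 509)
7^2 = (7^1)^2 ≡ 7^2 = 49 ≡ 49 (mod 509)
7^4 = (7^2)^2 ≡ 49^2 = 2401 ≡ 365 (mod 509)
7^8 = (7^4)^2 ≡ 365^2 = 133225 ≡ 376 (mod 509)
7^16 = (7^8)^2 ≡ 376^2 = 141376 ≡ 383 (mod 509)
7^32 = (7^16)^2 ≡ 383^2 = 146689 ≡ 97 (mod 509)
7^39 = 7^32 · 7^4 · 7^2 · 7^1 ≡ 97 · 365 · 49 · 7 ≡ 193 (mod 509).
So M = 193. Bashir computes K = M^50 mod 509.
193^1 ≡ 193 (mod 509)
193^2 = (193^1)^2 ≡ 193^2 = 37249 ≡ 92 (mod 509)
193^4 = (193^2)^2 ≡ 92^2 = 8464 ≡ 320 (mod 509)
193^8 = (193^4)^2 ≡ 320^2 = 102400 ≡ 91 (mod 509)
193^16 = (193^8)^2 ≡ 91^2 = 8281 ≡ 137 (mod 509)
193^32 = (193^16)^2 ≡ 137^2 = 18769 ≡ 445 (mod 509)
193^50 = 193^32 · 193^16 · 193^2 ≡ 445 · 137 · 92 ≡ 109 (mod 509).

109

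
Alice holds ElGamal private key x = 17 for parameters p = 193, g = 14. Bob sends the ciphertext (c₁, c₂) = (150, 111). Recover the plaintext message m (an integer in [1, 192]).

159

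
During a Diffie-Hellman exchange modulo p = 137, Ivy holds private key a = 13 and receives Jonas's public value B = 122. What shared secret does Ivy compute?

59

Shared key K = 122^13 mod 137.
122^1 ≡ 122 (mod 137)
122^2 = (122^1)^2 ≡ 122^2 = 14884 ≡ 88 (mod 137)
122^4 = (122^2)^2 ≡ 88^2 = 7744 ≡ 72 (mod 137)
122^8 = (122^4)^2 ≡ 72^2 = 5184 ≡ 115 (mod 137)
122^13 = 122^8 · 122^4 · 122^1 ≡ 115 · 72 · 122 ≡ 59 (mod 137).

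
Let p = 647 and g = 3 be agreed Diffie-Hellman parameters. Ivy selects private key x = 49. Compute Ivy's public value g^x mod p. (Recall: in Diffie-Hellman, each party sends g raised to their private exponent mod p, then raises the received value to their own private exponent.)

Public value = 3^49 mod 647.
3^1 ≡ 3 (mod 647)
3^2 = (3^1)^2 ≡ 3^2 = 9 ≡ 9 (mod 647)
3^4 = (3^2)^2 ≡ 9^2 = 81 ≡ 81 (mod 647)
3^8 = (3^4)^2 ≡ 81^2 = 6561 ≡ 91 (mod 647)
3^16 = (3^8)^2 ≡ 91^2 = 8281 ≡ 517 (mod 647)
3^32 = (3^16)^2 ≡ 517^2 = 267289 ≡ 78 (mod 647)
3^49 = 3^32 · 3^16 · 3^1 ≡ 78 · 517 · 3 ≡ 636 (mod 647).

636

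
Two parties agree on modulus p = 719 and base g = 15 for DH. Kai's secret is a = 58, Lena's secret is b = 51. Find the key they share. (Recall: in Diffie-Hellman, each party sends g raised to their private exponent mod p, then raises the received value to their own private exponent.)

241

Kai sends A = g^a mod p = 15^58 mod 719.
15^1 ≡ 15 (mod 719)
15^2 = (15^1)^2 ≡ 15^2 = 225 ≡ 225 (mod 719)
15^4 = (15^2)^2 ≡ 225^2 = 50625 ≡ 295 (mod 719)
15^8 = (15^4)^2 ≡ 295^2 = 87025 ≡ 26 (mod 719)
15^16 = (15^8)^2 ≡ 26^2 = 676 ≡ 676 (mod 719)
15^32 = (15^16)^2 ≡ 676^2 = 456976 ≡ 411 (mod 719)
15^58 = 15^32 · 15^16 · 15^8 · 15^2 ≡ 411 · 676 · 26 · 225 ≡ 117 (mod 719).
So A = 117. Lena then computes K = A^b mod p = 117^51 mod 719.
117^1 ≡ 117 (mod 719)
117^2 = (117^1)^2 ≡ 117^2 = 13689 ≡ 28 (mod 719)
117^4 = (117^2)^2 ≡ 28^2 = 784 ≡ 65 (mod 719)
117^8 = (117^4)^2 ≡ 65^2 = 4225 ≡ 630 (mod 719)
117^16 = (117^8)^2 ≡ 630^2 = 396900 ≡ 12 (mod 719)
117^32 = (117^16)^2 ≡ 12^2 = 144 ≡ 144 (mod 719)
117^51 = 117^32 · 117^16 · 117^2 · 117^1 ≡ 144 · 12 · 28 · 117 ≡ 241 (mod 719).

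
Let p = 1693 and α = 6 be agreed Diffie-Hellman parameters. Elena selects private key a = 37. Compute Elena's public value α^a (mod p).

154

Public value = 6^37 (mod 1693).
6^1 ≡ 6 (mod 1693)
6^2 = (6^1)^2 ≡ 6^2 = 36 ≡ 36 (mod 1693)
6^4 = (6^2)^2 ≡ 36^2 = 1296 ≡ 1296 (mod 1693)
6^8 = (6^4)^2 ≡ 1296^2 = 1679616 ≡ 160 (mod 1693)
6^16 = (6^8)^2 ≡ 160^2 = 25600 ≡ 205 (mod 1693)
6^32 = (6^16)^2 ≡ 205^2 = 42025 ≡ 1393 (mod 1693)
6^37 = 6^32 · 6^4 · 6^1 ≡ 1393 · 1296 · 6 ≡ 154 (mod 1693).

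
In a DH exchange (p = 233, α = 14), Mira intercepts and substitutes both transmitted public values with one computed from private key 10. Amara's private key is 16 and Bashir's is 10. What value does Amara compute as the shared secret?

Amara receives Mira's public value M = 14^10 mod 233 instead of the honest one.
14^1 ≡ 14 (mod 233)
14^2 = (14^1)^2 ≡ 14^2 = 196 ≡ 196 (mod 233)
14^4 = (14^2)^2 ≡ 196^2 = 38416 ≡ 204 (mod 233)
14^8 = (14^4)^2 ≡ 204^2 = 41616 ≡ 142 (mod 233)
14^10 = 14^8 · 14^2 ≡ 142 · 196 ≡ 105 (mod 233).
So M = 105. Amara computes K = M^16 mod 233.
105^1 ≡ 105 (mod 233)
105^2 = (105^1)^2 ≡ 105^2 = 11025 ≡ 74 (mod 233)
105^4 = (105^2)^2 ≡ 74^2 = 5476 ≡ 117 (mod 233)
105^8 = (105^4)^2 ≡ 117^2 = 13689 ≡ 175 (mod 233)
105^16 = (105^8)^2 ≡ 175^2 = 30625 ≡ 102 (mod 233)

102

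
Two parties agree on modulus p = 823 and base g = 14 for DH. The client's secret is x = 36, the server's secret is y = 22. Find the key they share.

650

The client sends A = g^x mod p = 14^36 mod 823.
14^1 ≡ 14 (mod 823)
14^2 = (14^1)^2 ≡ 14^2 = 196 ≡ 196 (mod 823)
14^4 = (14^2)^2 ≡ 196^2 = 38416 ≡ 558 (mod 823)
14^8 = (14^4)^2 ≡ 558^2 = 311364 ≡ 270 (mod 823)
14^16 = (14^8)^2 ≡ 270^2 = 72900 ≡ 476 (mod 823)
14^32 = (14^16)^2 ≡ 476^2 = 226576 ≡ 251 (mod 823)
14^36 = 14^32 · 14^4 ≡ 251 · 558 ≡ 148 (mod 823).
So A = 148. The server then computes K = A^y mod p = 148^22 mod 823.
148^1 ≡ 148 (mod 823)
148^2 = (148^1)^2 ≡ 148^2 = 21904 ≡ 506 (mod 823)
148^4 = (148^2)^2 ≡ 506^2 = 256036 ≡ 83 (mod 823)
148^8 = (148^4)^2 ≡ 83^2 = 6889 ≡ 305 (mod 823)
148^16 = (148^8)^2 ≡ 305^2 = 93025 ≡ 26 (mod 823)
148^22 = 148^16 · 148^4 · 148^2 ≡ 26 · 83 · 506 ≡ 650 (mod 823).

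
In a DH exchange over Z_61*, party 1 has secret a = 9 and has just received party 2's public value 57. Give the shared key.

34

Shared key K = 57^9 mod 61.
57^1 ≡ 57 (mod 61)
57^2 = (57^1)^2 ≡ 57^2 = 3249 ≡ 16 (mod 61)
57^4 = (57^2)^2 ≡ 16^2 = 256 ≡ 12 (mod 61)
57^8 = (57^4)^2 ≡ 12^2 = 144 ≡ 22 (mod 61)
57^9 = 57^8 · 57^1 ≡ 22 · 57 ≡ 34 (mod 61).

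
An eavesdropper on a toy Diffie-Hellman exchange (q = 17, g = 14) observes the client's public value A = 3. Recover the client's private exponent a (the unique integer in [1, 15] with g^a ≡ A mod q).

Try successive powers of 14 modulo 17:
14^1 ≡ 14
14^2 ≡ 9
14^3 ≡ 7
14^4 ≡ 13
14^5 ≡ 12
14^6 ≡ 15
14^7 ≡ 6
14^8 ≡ 16
14^9 ≡ 3
Found: a = 9.

9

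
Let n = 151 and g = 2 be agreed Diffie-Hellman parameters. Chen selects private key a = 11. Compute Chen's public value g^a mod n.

85

Public value = 2^11 mod 151.
2^1 ≡ 2 (mod 151)
2^2 = (2^1)^2 ≡ 2^2 = 4 ≡ 4 (mod 151)
2^4 = (2^2)^2 ≡ 4^2 = 16 ≡ 16 (mod 151)
2^8 = (2^4)^2 ≡ 16^2 = 256 ≡ 105 (mod 151)
2^11 = 2^8 · 2^2 · 2^1 ≡ 105 · 4 · 2 ≡ 85 (mod 151).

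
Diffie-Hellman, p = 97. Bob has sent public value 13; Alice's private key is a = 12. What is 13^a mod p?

64

Shared key K = 13^12 mod 97.
13^1 ≡ 13 (mod 97)
13^2 = (13^1)^2 ≡ 13^2 = 169 ≡ 72 (mod 97)
13^4 = (13^2)^2 ≡ 72^2 = 5184 ≡ 43 (mod 97)
13^8 = (13^4)^2 ≡ 43^2 = 1849 ≡ 6 (mod 97)
13^12 = 13^8 · 13^4 ≡ 6 · 43 ≡ 64 (mod 97).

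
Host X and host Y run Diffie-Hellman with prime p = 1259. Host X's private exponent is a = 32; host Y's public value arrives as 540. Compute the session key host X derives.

Shared key K = 540^32 mod 1259.
540^1 ≡ 540 (mod 1259)
540^2 = (540^1)^2 ≡ 540^2 = 291600 ≡ 771 (mod 1259)
540^4 = (540^2)^2 ≡ 771^2 = 594441 ≡ 193 (mod 1259)
540^8 = (540^4)^2 ≡ 193^2 = 37249 ≡ 738 (mod 1259)
540^16 = (540^8)^2 ≡ 738^2 = 544644 ≡ 756 (mod 1259)
540^32 = (540^16)^2 ≡ 756^2 = 571536 ≡ 1209 (mod 1259)

1209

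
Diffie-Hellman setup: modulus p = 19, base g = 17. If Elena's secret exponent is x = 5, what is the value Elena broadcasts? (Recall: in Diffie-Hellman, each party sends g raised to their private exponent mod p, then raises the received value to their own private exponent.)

6

Public value = 17^{5} \pmod{19}.
17^1 ≡ 17 (mod 19)
17^2 = (17^1)^2 ≡ 17^2 = 289 ≡ 4 (mod 19)
17^4 = (17^2)^2 ≡ 4^2 = 16 ≡ 16 (mod 19)
17^5 = 17^4 · 17^1 ≡ 16 · 17 ≡ 6 (mod 19).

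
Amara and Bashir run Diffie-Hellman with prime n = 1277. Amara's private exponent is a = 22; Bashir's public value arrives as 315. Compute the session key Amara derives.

Shared key K = 315^22 mod 1277.
315^1 ≡ 315 (mod 1277)
315^2 = (315^1)^2 ≡ 315^2 = 99225 ≡ 896 (mod 1277)
315^4 = (315^2)^2 ≡ 896^2 = 802816 ≡ 860 (mod 1277)
315^8 = (315^4)^2 ≡ 860^2 = 739600 ≡ 217 (mod 1277)
315^16 = (315^8)^2 ≡ 217^2 = 47089 ≡ 1117 (mod 1277)
315^22 = 315^16 · 315^4 · 315^2 ≡ 1117 · 860 · 896 ≡ 919 (mod 1277).

919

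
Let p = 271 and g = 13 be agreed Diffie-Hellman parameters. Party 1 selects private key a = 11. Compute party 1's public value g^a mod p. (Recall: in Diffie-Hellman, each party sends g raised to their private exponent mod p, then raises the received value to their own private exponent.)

102

Public value = 13^11 mod 271.
13^1 ≡ 13 (mod 271)
13^2 = (13^1)^2 ≡ 13^2 = 169 ≡ 169 (mod 271)
13^4 = (13^2)^2 ≡ 169^2 = 28561 ≡ 106 (mod 271)
13^8 = (13^4)^2 ≡ 106^2 = 11236 ≡ 125 (mod 271)
13^11 = 13^8 · 13^2 · 13^1 ≡ 125 · 169 · 13 ≡ 102 (mod 271).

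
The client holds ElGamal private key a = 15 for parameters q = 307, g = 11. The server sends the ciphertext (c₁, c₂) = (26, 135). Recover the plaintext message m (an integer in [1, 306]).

90

Shared mask s = c₁^a mod q = 26^15 mod 307.
26^1 ≡ 26 (mod 307)
26^2 = (26^1)^2 ≡ 26^2 = 676 ≡ 62 (mod 307)
26^4 = (26^2)^2 ≡ 62^2 = 3844 ≡ 160 (mod 307)
26^8 = (26^4)^2 ≡ 160^2 = 25600 ≡ 119 (mod 307)
26^15 = 26^8 · 26^4 · 26^2 · 26^1 ≡ 119 · 160 · 62 · 26 ≡ 155 (mod 307).
So s = 155; s⁻¹ ≡ 103 (mod 307).
m = c₂ · s⁻¹ mod 307 = 135 · 103 mod 307 = 90.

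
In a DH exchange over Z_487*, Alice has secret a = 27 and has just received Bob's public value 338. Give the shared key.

362

Shared key K = 338^27 mod 487.
338^1 ≡ 338 (mod 487)
338^2 = (338^1)^2 ≡ 338^2 = 114244 ≡ 286 (mod 487)
338^4 = (338^2)^2 ≡ 286^2 = 81796 ≡ 467 (mod 487)
338^8 = (338^4)^2 ≡ 467^2 = 218089 ≡ 400 (mod 487)
338^16 = (338^8)^2 ≡ 400^2 = 160000 ≡ 264 (mod 487)
338^27 = 338^16 · 338^8 · 338^2 · 338^1 ≡ 264 · 400 · 286 · 338 ≡ 362 (mod 487).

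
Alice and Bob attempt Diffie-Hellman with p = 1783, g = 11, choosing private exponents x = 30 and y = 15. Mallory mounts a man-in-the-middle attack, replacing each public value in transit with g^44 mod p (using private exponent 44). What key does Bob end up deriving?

Bob receives Mallory's public value M = 11^44 mod 1783 instead of the honest one.
11^1 ≡ 11 (mod 1783)
11^2 = (11^1)^2 ≡ 11^2 = 121 ≡ 121 (mod 1783)
11^4 = (11^2)^2 ≡ 121^2 = 14641 ≡ 377 (mod 1783)
11^8 = (11^4)^2 ≡ 377^2 = 142129 ≡ 1272 (mod 1783)
11^16 = (11^8)^2 ≡ 1272^2 = 1617984 ≡ 803 (mod 1783)
11^32 = (11^16)^2 ≡ 803^2 = 644809 ≡ 1146 (mod 1783)
11^44 = 11^32 · 11^8 · 11^4 ≡ 1146 · 1272 · 377 ≡ 1164 (mod 1783).
So M = 1164. Bob computes K = M^15 mod 1783.
1164^1 ≡ 1164 (mod 1783)
1164^2 = (1164^1)^2 ≡ 1164^2 = 1354896 ≡ 1599 (mod 1783)
1164^4 = (1164^2)^2 ≡ 1599^2 = 2556801 ≡ 1762 (mod 1783)
1164^8 = (1164^4)^2 ≡ 1762^2 = 3104644 ≡ 441 (mod 1783)
1164^15 = 1164^8 · 1164^4 · 1164^2 · 1164^1 ≡ 441 · 1762 · 1599 · 1164 ≡ 1633 (mod 1783).

1633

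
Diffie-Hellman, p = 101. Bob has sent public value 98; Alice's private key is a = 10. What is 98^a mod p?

65

Shared key K = 98^10 mod 101.
98^1 ≡ 98 (mod 101)
98^2 = (98^1)^2 ≡ 98^2 = 9604 ≡ 9 (mod 101)
98^4 = (98^2)^2 ≡ 9^2 = 81 ≡ 81 (mod 101)
98^8 = (98^4)^2 ≡ 81^2 = 6561 ≡ 97 (mod 101)
98^10 = 98^8 · 98^2 ≡ 97 · 9 ≡ 65 (mod 101).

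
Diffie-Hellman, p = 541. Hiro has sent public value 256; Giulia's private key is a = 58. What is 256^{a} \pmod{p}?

151

Shared key K = 256^58 mod 541.
256^1 ≡ 256 (mod 541)
256^2 = (256^1)^2 ≡ 256^2 = 65536 ≡ 75 (mod 541)
256^4 = (256^2)^2 ≡ 75^2 = 5625 ≡ 215 (mod 541)
256^8 = (256^4)^2 ≡ 215^2 = 46225 ≡ 240 (mod 541)
256^16 = (256^8)^2 ≡ 240^2 = 57600 ≡ 254 (mod 541)
256^32 = (256^16)^2 ≡ 254^2 = 64516 ≡ 137 (mod 541)
256^58 = 256^32 · 256^16 · 256^8 · 256^2 ≡ 137 · 254 · 240 · 75 ≡ 151 (mod 541).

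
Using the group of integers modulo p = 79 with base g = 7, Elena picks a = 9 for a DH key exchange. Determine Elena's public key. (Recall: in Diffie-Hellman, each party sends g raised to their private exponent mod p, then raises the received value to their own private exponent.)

Public value = 7^9 mod 79.
7^1 ≡ 7 (mod 79)
7^2 = (7^1)^2 ≡ 7^2 = 49 ≡ 49 (mod 79)
7^4 = (7^2)^2 ≡ 49^2 = 2401 ≡ 31 (mod 79)
7^8 = (7^4)^2 ≡ 31^2 = 961 ≡ 13 (mod 79)
7^9 = 7^8 · 7^1 ≡ 13 · 7 ≡ 12 (mod 79).

12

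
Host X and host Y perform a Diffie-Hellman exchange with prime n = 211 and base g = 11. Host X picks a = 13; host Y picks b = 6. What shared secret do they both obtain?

183

Host Y sends B = g^b mod n = 11^6 mod 211.
11^1 ≡ 11 (mod 211)
11^2 = (11^1)^2 ≡ 11^2 = 121 ≡ 121 (mod 211)
11^4 = (11^2)^2 ≡ 121^2 = 14641 ≡ 82 (mod 211)
11^6 = 11^4 · 11^2 ≡ 82 · 121 ≡ 5 (mod 211).
So B = 5. Host X then computes K = B^a mod n = 5^13 mod 211.
5^1 ≡ 5 (mod 211)
5^2 = (5^1)^2 ≡ 5^2 = 25 ≡ 25 (mod 211)
5^4 = (5^2)^2 ≡ 25^2 = 625 ≡ 203 (mod 211)
5^8 = (5^4)^2 ≡ 203^2 = 41209 ≡ 64 (mod 211)
5^13 = 5^8 · 5^4 · 5^1 ≡ 64 · 203 · 5 ≡ 183 (mod 211).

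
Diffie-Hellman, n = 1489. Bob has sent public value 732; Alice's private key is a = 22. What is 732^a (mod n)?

137

Shared key K = 732^22 mod 1489.
732^1 ≡ 732 (mod 1489)
732^2 = (732^1)^2 ≡ 732^2 = 535824 ≡ 1273 (mod 1489)
732^4 = (732^2)^2 ≡ 1273^2 = 1620529 ≡ 497 (mod 1489)
732^8 = (732^4)^2 ≡ 497^2 = 247009 ≡ 1324 (mod 1489)
732^16 = (732^8)^2 ≡ 1324^2 = 1752976 ≡ 423 (mod 1489)
732^22 = 732^16 · 732^4 · 732^2 ≡ 423 · 497 · 1273 ≡ 137 (mod 1489).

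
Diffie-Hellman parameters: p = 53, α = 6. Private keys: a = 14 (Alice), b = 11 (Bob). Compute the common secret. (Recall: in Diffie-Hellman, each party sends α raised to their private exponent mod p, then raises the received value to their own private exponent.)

28

Bob sends B = α^b mod p = 6^11 mod 53.
6^1 ≡ 6 (mod 53)
6^2 = (6^1)^2 ≡ 6^2 = 36 ≡ 36 (mod 53)
6^4 = (6^2)^2 ≡ 36^2 = 1296 ≡ 24 (mod 53)
6^8 = (6^4)^2 ≡ 24^2 = 576 ≡ 46 (mod 53)
6^11 = 6^8 · 6^2 · 6^1 ≡ 46 · 36 · 6 ≡ 25 (mod 53).
So B = 25. Alice then computes K = B^a mod p = 25^14 mod 53.
25^1 ≡ 25 (mod 53)
25^2 = (25^1)^2 ≡ 25^2 = 625 ≡ 42 (mod 53)
25^4 = (25^2)^2 ≡ 42^2 = 1764 ≡ 15 (mod 53)
25^8 = (25^4)^2 ≡ 15^2 = 225 ≡ 13 (mod 53)
25^14 = 25^8 · 25^4 · 25^2 ≡ 13 · 15 · 42 ≡ 28 (mod 53).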